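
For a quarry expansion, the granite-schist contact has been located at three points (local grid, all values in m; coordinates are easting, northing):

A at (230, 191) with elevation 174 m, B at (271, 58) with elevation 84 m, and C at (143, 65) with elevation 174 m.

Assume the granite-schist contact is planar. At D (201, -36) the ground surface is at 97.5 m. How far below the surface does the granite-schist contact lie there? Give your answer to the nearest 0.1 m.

Let the plane be z = a·easting + b·northing + c.
B−A: 41a − 133b = −90;  C−A: −87a − 126b = 0.
Solving gives a = −0.67754, b = 0.46783.
Then c = 174 − a·230 − b·191 = 240.48.
At (201, -36): z_contact = −136.19 − 16.84 + 240.48 = 87.45 m.
Depth below ground = 97.5 − 87.45 = 10.0 m.

10.0 m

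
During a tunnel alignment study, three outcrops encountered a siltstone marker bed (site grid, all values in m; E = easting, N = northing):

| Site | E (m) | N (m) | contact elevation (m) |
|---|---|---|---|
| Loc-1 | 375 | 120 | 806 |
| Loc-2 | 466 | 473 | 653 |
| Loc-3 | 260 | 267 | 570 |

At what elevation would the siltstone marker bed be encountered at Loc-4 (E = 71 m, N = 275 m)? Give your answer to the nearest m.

Two edge vectors: Loc-1→Loc-2 = (91, 353, -153), Loc-1→Loc-3 = (-115, 147, -236).
Normal n = (Loc-1→Loc-2) × (Loc-1→Loc-3) = (-60817, 39071, 53972).
So ∂z/∂E = −n_x/n_z = 1.12683 and ∂z/∂N = −n_y/n_z = −0.72391.
Intercept c from Loc-1: 806 − 422.56 + 86.87 = 470.31.
At (71, 275): z = 80.0 − 199.1 + 470.31 = 351.2 m.

351 m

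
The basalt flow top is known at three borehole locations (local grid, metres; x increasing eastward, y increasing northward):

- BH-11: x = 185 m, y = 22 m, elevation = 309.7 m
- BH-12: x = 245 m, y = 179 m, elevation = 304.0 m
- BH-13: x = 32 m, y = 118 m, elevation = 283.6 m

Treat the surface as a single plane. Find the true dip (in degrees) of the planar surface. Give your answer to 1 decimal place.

Two edge vectors: BH-11→BH-12 = (60, 157, -5.7), BH-11→BH-13 = (-153, 96, -26.1).
Normal n = (BH-11→BH-12) × (BH-11→BH-13) = (-3550.5, 2438.1, 29781).
So ∂z/∂x = −n_x/n_z = 0.11922 and ∂z/∂y = −n_y/n_z = −0.08187.
Gradient magnitude |∇z| = √(a² + b²) = √(0.01421 + 0.00670) = 0.14462.
True dip = arctan(0.14462) = 8.2°, dipping toward NW (azimuth ≈ 304°).

8.2°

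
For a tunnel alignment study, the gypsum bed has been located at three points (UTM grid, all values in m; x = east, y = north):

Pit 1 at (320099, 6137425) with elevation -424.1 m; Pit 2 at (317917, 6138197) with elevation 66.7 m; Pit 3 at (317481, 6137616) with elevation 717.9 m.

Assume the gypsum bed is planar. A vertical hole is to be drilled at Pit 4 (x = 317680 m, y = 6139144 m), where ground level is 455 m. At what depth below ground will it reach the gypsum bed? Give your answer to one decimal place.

984.3 m

Two edge vectors: Pit 1→Pit 2 = (-2182, 772, 490.8), Pit 1→Pit 3 = (-2618, 191, 1142).
Normal n = (Pit 1→Pit 2) × (Pit 1→Pit 3) = (787881.2, 1206929.6, 1604334).
So ∂z/∂x = −n_x/n_z = −0.491095495 and ∂z/∂y = −n_y/n_z = −0.752293226.
Intercept c from Pit 1: -424.1 + 157199.18 + 4617143.25 = 4773918.33.
At (317680, 6139144): z_contact = −156011.22 − 4618436.44 + 4773918.33 = -529.33 m.
Depth below ground = 455 − (-529.33) = 984.3 m.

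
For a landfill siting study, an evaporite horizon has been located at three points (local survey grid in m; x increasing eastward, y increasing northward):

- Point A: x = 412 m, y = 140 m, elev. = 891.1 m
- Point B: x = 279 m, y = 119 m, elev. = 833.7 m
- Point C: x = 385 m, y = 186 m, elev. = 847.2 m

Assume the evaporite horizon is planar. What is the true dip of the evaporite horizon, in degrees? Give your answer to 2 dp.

Let the plane be z = a·x + b·y + c.
Point B−Point A: −133a − 21b = −57.4;  Point C−Point A: −27a + 46b = −43.9.
Solving gives a = 0.53288, b = −0.64157.
Gradient magnitude |∇z| = √(a² + b²) = √(0.28396 + 0.41161) = 0.83401.
True dip = arctan(0.83401) = 39.83°, dipping toward NW (azimuth ≈ 320°).

39.83°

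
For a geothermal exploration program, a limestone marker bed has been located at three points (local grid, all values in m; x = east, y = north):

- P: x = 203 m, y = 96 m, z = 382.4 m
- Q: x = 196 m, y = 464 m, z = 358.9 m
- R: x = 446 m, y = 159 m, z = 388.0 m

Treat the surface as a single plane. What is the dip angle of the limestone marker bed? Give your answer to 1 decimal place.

4.3°

Let the plane be z = a·x + b·y + c.
Q−P: −7a + 368b = −23.5;  R−P: 243a + 63b = 5.6.
Solving gives a = 0.03941, b = −0.06311.
Gradient magnitude |∇z| = √(a² + b²) = √(0.00155 + 0.00398) = 0.07440.
True dip = arctan(0.07440) = 4.3°, dipping toward NNW (azimuth ≈ 328°).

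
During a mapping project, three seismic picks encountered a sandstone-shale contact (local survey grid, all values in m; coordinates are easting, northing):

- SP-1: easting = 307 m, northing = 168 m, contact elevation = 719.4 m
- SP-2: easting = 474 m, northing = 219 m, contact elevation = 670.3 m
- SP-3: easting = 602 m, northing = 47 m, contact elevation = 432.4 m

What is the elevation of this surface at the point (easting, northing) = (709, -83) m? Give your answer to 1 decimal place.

246.6 m

Two edge vectors: SP-1→SP-2 = (167, 51, -49.1), SP-1→SP-3 = (295, -121, -287).
Normal n = (SP-1→SP-2) × (SP-1→SP-3) = (-20578.1, 33444.5, -35252).
So ∂z/∂easting = −n_x/n_z = −0.58374 and ∂z/∂northing = −n_y/n_z = 0.94873.
Intercept c from SP-1: 719.4 + 179.21 − 159.39 = 739.22.
At (709, -83): z = −413.9 − 78.7 + 739.22 = 246.6 m.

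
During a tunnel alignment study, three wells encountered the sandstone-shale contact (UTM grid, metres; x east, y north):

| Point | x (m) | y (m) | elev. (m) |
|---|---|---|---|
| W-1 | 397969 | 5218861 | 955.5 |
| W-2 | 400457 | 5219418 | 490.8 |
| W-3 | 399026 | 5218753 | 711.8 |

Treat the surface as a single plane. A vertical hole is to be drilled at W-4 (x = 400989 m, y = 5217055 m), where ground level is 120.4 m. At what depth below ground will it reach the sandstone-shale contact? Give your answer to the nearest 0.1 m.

Two edge vectors: W-1→W-2 = (2488, 557, -464.7), W-1→W-3 = (1057, -108, -243.7).
Normal n = (W-1→W-2) × (W-1→W-3) = (-185928.5, 115137.7, -857453).
So ∂z/∂x = −n_x/n_z = −0.216838124 and ∂z/∂y = −n_y/n_z = 0.134278730.
Intercept c from W-1: 955.5 + 86294.85 − 700782.03 = −613531.68.
At (400989, 5217055): z_contact = −86949.70 + 700539.52 − 613531.68 = 58.14 m.
Depth below ground = 120.4 − 58.14 = 62.3 m.

62.3 m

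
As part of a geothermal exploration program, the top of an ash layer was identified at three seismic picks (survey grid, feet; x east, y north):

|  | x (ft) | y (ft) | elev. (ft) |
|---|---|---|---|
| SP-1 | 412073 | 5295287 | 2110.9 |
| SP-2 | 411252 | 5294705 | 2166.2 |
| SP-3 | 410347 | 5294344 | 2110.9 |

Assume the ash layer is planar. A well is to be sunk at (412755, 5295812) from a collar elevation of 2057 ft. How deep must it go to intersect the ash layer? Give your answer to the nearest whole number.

9 ft

Two edge vectors: SP-1→SP-2 = (-821, -582, 55.3), SP-1→SP-3 = (-1726, -943, 0).
Normal n = (SP-1→SP-2) × (SP-1→SP-3) = (52147.9, -95447.8, -230329).
So ∂z/∂x = −n_x/n_z = 0.22640614 and ∂z/∂y = −n_y/n_z = −0.41439767.
Intercept c from SP-1: 2110.9 − 93295.86 + 2194354.57 = 2103169.62.
At (412755, 5295812): z_contact = 93450.3 − 2194572.1 + 2103169.62 = 2047.8 ft.
Depth below ground = 2057 − 2047.8 = 9 ft.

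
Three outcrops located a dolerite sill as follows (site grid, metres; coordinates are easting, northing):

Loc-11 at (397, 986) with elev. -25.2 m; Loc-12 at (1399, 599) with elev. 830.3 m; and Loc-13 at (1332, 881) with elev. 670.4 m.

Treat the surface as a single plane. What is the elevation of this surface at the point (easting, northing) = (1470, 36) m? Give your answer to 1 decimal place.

Two edge vectors: Loc-11→Loc-12 = (1002, -387, 855.5), Loc-11→Loc-13 = (935, -105, 695.6).
Normal n = (Loc-11→Loc-12) × (Loc-11→Loc-13) = (-179369.7, 102901.3, 256635).
So ∂z/∂easting = −n_x/n_z = 0.698929 and ∂z/∂northing = −n_y/n_z = −0.400964.
Intercept c from Loc-11: -25.2 − 277.47 + 395.35 = 92.68.
At (1470, 36): z = 1027.4 − 14.4 + 92.68 = 1105.7 m.

1105.7 m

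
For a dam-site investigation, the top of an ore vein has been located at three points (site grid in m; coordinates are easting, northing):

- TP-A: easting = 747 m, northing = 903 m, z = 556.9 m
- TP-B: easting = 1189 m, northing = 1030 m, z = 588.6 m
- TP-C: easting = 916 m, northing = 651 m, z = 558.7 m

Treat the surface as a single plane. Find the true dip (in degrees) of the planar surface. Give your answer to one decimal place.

4.0°

Let the plane be z = a·easting + b·northing + c.
TP-B−TP-A: 442a + 127b = 31.7;  TP-C−TP-A: 169a − 252b = 1.8.
Solving gives a = 0.06185, b = 0.03434.
Gradient magnitude |∇z| = √(a² + b²) = √(0.00383 + 0.00118) = 0.07075.
True dip = arctan(0.07075) = 4.0°, dipping toward WSW (azimuth ≈ 241°).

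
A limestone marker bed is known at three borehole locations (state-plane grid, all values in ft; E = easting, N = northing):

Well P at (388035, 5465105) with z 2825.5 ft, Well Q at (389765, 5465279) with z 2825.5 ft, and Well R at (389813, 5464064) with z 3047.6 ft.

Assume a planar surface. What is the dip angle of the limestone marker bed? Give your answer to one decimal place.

Let the plane be z = a·E + b·N + c.
Well Q−Well P: 1730a + 174b = 0;  Well R−Well P: 1778a − 1041b = 222.1.
Solving gives a = 0.01831, b = −0.18207.
Gradient magnitude |∇z| = √(a² + b²) = √(0.00034 + 0.03315) = 0.18299.
True dip = arctan(0.18299) = 10.4°, dipping toward N (azimuth ≈ 354°).

10.4°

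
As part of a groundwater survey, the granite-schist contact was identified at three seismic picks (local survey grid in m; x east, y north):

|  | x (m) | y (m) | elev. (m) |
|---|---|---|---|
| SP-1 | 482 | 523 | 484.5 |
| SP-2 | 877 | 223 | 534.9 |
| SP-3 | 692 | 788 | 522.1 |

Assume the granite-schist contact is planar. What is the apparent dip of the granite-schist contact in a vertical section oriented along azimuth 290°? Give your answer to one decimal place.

Two edge vectors: SP-1→SP-2 = (395, -300, 50.4), SP-1→SP-3 = (210, 265, 37.6).
Normal n = (SP-1→SP-2) × (SP-1→SP-3) = (-24636, -4268, 167675).
So ∂z/∂x = −n_x/n_z = 0.14693 and ∂z/∂y = −n_y/n_z = 0.02545.
Unit vector along 290° is (sin 290°, cos 290°) = (-0.9397, 0.3420).
Slope in that direction = a·(-0.9397) + b·(0.3420) = −0.12936.
Apparent dip = arctan|0.12936| = 7.4° (true dip is 8.5°, so apparent ≤ true as expected).

7.4°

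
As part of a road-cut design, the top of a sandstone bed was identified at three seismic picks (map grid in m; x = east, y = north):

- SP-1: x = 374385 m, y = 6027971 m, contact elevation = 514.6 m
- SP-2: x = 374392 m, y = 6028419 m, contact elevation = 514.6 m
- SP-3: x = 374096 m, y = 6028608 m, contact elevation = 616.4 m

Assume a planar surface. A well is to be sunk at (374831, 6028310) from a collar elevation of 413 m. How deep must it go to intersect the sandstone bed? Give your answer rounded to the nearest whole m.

Let the plane be z = a·x + b·y + c.
SP-2−SP-1: 7a + 448b = 0;  SP-3−SP-1: −289a + 637b = 101.8.
Solving gives a = −0.34052161, b = 0.00532065.
Then c = 514.6 − a·374385 − b·6027971 = 95928.06.
At (374831, 6028310): z_contact = −127638.1 + 32074.5 + 95928.06 = 364.5 m.
Depth below ground = 413 − 364.5 = 48 m.

48 m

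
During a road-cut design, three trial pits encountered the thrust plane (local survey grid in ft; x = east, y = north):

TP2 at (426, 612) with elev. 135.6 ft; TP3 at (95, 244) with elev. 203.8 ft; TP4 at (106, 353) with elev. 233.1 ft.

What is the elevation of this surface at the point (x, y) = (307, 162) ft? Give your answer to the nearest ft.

56 ft

Let the plane be z = a·x + b·y + c.
TP3−TP2: −331a − 368b = 68.2;  TP4−TP2: −320a − 259b = 97.5.
Solving gives a = −0.56871, b = 0.32620.
Then c = 135.6 − a·426 − b·612 = 178.23.
At (307, 162): z = −174.6 + 52.8 + 178.23 = 56.5 ft.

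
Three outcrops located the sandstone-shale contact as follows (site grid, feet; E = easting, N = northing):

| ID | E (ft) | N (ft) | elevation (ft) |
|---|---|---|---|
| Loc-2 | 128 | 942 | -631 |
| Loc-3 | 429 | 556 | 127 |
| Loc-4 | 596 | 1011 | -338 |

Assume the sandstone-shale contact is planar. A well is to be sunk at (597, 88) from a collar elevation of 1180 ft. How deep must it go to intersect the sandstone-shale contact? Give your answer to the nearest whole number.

Two edge vectors: Loc-2→Loc-3 = (301, -386, 758), Loc-2→Loc-4 = (468, 69, 293).
Normal n = (Loc-2→Loc-3) × (Loc-2→Loc-4) = (-165400, 266551, 201417).
So ∂z/∂E = −n_x/n_z = 0.82118 and ∂z/∂N = −n_y/n_z = −1.32338.
Intercept c from Loc-2: -631 − 105.11 + 1246.62 = 510.51.
At (597, 88): z_contact = 490.2 − 116.5 + 510.51 = 884.3 ft.
Depth below ground = 1180 − 884.3 = 296 ft.

296 ft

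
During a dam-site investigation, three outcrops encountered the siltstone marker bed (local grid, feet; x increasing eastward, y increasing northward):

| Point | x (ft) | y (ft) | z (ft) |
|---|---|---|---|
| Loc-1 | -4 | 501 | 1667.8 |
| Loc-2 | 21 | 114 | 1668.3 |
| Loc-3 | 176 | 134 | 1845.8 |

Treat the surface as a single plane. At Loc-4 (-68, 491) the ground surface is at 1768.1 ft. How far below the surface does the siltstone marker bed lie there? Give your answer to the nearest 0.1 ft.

173.7 ft

Two edge vectors: Loc-1→Loc-2 = (25, -387, 0.5), Loc-1→Loc-3 = (180, -367, 178).
Normal n = (Loc-1→Loc-2) × (Loc-1→Loc-3) = (-68702.5, -4360, 60485).
So ∂z/∂x = −n_x/n_z = 1.13586 and ∂z/∂y = −n_y/n_z = 0.07208.
Intercept c from Loc-1: 1667.8 + 4.54 − 36.11 = 1636.23.
At (-68, 491): z_contact = −77.24 + 35.39 + 1636.23 = 1594.38 ft.
Depth below ground = 1768.1 − 1594.38 = 173.7 ft.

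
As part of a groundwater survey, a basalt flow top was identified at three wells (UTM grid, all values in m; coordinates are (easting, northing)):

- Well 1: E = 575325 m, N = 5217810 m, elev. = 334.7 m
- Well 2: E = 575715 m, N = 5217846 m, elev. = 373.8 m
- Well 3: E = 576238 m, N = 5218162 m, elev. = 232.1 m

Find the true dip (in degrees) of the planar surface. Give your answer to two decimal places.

36.65°

Two edge vectors: Well 1→Well 2 = (390, 36, 39.1), Well 1→Well 3 = (913, 352, -102.6).
Normal n = (Well 1→Well 2) × (Well 1→Well 3) = (-17456.8, 75712.3, 104412).
So ∂z/∂E = −n_x/n_z = 0.16719 and ∂z/∂N = −n_y/n_z = −0.72513.
Gradient magnitude |∇z| = √(a² + b²) = √(0.02795 + 0.52581) = 0.74416.
True dip = arctan(0.74416) = 36.65°, dipping toward NNW (azimuth ≈ 347°).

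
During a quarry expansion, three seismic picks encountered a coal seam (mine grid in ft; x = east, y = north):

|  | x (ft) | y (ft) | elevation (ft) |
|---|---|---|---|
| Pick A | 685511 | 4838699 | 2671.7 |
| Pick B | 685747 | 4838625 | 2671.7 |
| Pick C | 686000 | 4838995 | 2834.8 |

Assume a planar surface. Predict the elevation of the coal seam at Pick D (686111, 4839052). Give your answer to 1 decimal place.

2868.1 ft

Two edge vectors: Pick A→Pick B = (236, -74, 0), Pick A→Pick C = (489, 296, 163.1).
Normal n = (Pick A→Pick B) × (Pick A→Pick C) = (-12069.4, -38491.6, 106042).
So ∂z/∂x = −n_x/n_z = 0.113817167 and ∂z/∂y = −n_y/n_z = 0.362984478.
Intercept c from Pick A: 2671.7 − 78022.92 − 1756372.63 = −1831723.85.
At (686111, 4839052): z = 78091.2 + 1756500.8 − 1831723.85 = 2868.1 ft.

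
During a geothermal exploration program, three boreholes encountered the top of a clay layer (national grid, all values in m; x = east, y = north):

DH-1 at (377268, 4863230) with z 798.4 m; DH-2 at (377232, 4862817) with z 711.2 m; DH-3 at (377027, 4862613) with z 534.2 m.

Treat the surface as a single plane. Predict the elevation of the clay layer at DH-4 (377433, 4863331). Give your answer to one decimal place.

931.5 m

Two edge vectors: DH-1→DH-2 = (-36, -413, -87.2), DH-1→DH-3 = (-241, -617, -264.2).
Normal n = (DH-1→DH-2) × (DH-1→DH-3) = (55312.2, 11504, -77321).
So ∂z/∂x = −n_x/n_z = 0.715358053 and ∂z/∂y = −n_y/n_z = 0.148782349.
Intercept c from DH-1: 798.4 − 269881.70 − 723562.78 = −992646.08.
At (377433, 4863331): z = 269999.7 + 723577.8 − 992646.08 = 931.5 m.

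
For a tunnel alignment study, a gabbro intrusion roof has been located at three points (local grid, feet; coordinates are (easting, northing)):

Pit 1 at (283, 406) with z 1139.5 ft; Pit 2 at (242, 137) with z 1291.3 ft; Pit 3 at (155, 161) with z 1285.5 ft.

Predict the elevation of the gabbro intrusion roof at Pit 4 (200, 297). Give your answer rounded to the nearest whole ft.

Let the plane be z = a·E + b·N + c.
Pit 2−Pit 1: −41a − 269b = 151.8;  Pit 3−Pit 1: −128a − 245b = 146.
Solving gives a = −0.08541, b = −0.55129.
Then c = 1139.5 − a·283 − b·406 = 1387.50.
At (200, 297): z = −17.1 − 163.7 + 1387.50 = 1206.7 ft.

1207 ft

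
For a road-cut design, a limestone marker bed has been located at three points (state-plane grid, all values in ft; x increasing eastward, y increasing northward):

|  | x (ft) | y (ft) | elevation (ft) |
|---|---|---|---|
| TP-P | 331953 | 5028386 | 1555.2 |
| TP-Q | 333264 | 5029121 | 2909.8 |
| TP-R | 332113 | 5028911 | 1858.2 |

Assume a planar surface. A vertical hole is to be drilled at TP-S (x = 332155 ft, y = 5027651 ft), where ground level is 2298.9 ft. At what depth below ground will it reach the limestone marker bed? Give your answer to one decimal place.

Two edge vectors: TP-P→TP-Q = (1311, 735, 1354.6), TP-P→TP-R = (160, 525, 303).
Normal n = (TP-P→TP-Q) × (TP-P→TP-R) = (-488460, -180497, 570675).
So ∂z/∂x = −n_x/n_z = 0.855933763 and ∂z/∂y = −n_y/n_z = 0.316286853.
Intercept c from TP-P: 1555.2 − 284129.78 − 1590412.39 = −1872986.97.
At (332155, 5027651): z_contact = 284302.68 + 1590179.91 − 1872986.97 = 1495.63 ft.
Depth below ground = 2298.9 − 1495.63 = 803.3 ft.

803.3 ft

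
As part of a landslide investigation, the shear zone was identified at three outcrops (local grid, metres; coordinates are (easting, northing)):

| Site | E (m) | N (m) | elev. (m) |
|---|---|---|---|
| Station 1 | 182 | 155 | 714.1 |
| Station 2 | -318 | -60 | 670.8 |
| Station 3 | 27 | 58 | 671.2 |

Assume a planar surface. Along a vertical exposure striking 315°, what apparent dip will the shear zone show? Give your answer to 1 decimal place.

42.6°

Let the plane be z = a·E + b·N + c.
Station 2−Station 1: −500a − 215b = −43.3;  Station 3−Station 1: −155a − 97b = −42.9.
Solving gives a = −0.33103, b = 0.97124.
Unit vector along 315° is (sin 315°, cos 315°) = (-0.7071, 0.7071).
Slope in that direction = a·(-0.7071) + b·(0.7071) = 0.92084.
Apparent dip = arctan|0.92084| = 42.6° (true dip is 45.7°, so apparent ≤ true as expected).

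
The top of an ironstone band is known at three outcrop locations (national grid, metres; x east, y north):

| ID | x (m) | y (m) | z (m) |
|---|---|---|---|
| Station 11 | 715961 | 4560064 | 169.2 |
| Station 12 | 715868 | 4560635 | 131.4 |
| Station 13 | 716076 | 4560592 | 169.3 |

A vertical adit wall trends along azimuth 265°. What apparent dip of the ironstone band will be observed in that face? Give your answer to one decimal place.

Let the plane be z = a·x + b·y + c.
Station 12−Station 11: −93a + 571b = −37.8;  Station 13−Station 11: 115a + 528b = 0.1.
Solving gives a = 0.17440, b = −0.03780.
Unit vector along 265° is (sin 265°, cos 265°) = (-0.9962, -0.0872).
Slope in that direction = a·(-0.9962) + b·(-0.0872) = −0.17044.
Apparent dip = arctan|0.17044| = 9.7° (true dip is 10.1°, so apparent ≤ true as expected).

9.7°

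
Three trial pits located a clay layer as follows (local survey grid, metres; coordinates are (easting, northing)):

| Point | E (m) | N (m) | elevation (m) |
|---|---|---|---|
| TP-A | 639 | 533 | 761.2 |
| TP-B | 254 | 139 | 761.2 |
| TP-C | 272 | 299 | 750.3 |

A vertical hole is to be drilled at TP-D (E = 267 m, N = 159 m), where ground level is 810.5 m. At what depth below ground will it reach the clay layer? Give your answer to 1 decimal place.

Let the plane be z = a·E + b·N + c.
TP-B−TP-A: −385a − 394b = 0;  TP-C−TP-A: −367a − 234b = −10.9.
Solving gives a = 0.07879, b = −0.07699.
Then c = 761.2 − a·639 − b·533 = 751.89.
At (267, 159): z_contact = 21.04 − 12.24 + 751.89 = 760.68 m.
Depth below ground = 810.5 − 760.68 = 49.8 m.

49.8 m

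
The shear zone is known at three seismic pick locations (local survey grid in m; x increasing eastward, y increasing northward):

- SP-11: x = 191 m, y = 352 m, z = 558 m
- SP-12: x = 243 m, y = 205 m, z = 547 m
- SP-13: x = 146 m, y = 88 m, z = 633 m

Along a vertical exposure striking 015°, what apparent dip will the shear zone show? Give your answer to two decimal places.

18.72°

Two edge vectors: SP-11→SP-12 = (52, -147, -11), SP-11→SP-13 = (-45, -264, 75).
Normal n = (SP-11→SP-12) × (SP-11→SP-13) = (-13929, -3405, -20343).
So ∂z/∂x = −n_x/n_z = −0.68471 and ∂z/∂y = −n_y/n_z = −0.16738.
Unit vector along 015° is (sin 15°, cos 15°) = (0.2588, 0.9659).
Slope in that direction = a·(0.2588) + b·(0.9659) = −0.33889.
Apparent dip = arctan|0.33889| = 18.72° (true dip is 35.2°, so apparent ≤ true as expected).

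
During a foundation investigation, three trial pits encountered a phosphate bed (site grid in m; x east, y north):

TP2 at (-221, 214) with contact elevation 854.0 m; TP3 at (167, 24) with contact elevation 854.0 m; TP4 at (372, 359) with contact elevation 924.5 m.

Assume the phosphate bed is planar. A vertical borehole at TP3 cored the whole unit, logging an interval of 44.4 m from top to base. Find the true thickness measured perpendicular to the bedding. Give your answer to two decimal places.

Two edge vectors: TP2→TP3 = (388, -190, 0), TP2→TP4 = (593, 145, 70.5).
Normal n = (TP2→TP3) × (TP2→TP4) = (-13395, -27354, 168930).
So ∂z/∂x = −n_x/n_z = 0.07929 and ∂z/∂y = −n_y/n_z = 0.16193.
|∇z| = √(a²+b²) = 0.18030, so dip δ = arctan(0.18030) = 10.22°.
True thickness = vertical thickness × cos δ = 44.4 × cos 10.22° = 43.70 m.

43.70 m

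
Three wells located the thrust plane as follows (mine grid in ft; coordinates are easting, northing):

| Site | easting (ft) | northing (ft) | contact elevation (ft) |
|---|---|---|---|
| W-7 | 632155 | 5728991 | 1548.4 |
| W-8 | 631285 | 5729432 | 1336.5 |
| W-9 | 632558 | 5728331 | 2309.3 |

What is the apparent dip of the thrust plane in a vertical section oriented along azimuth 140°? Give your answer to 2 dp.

38.55°

Let the plane be z = a·easting + b·northing + c.
W-8−W-7: −870a + 441b = −211.9;  W-9−W-7: 403a − 660b = 760.9.
Solving gives a = −0.49360, b = −1.45428.
Unit vector along 140° is (sin 140°, cos 140°) = (0.6428, -0.7660).
Slope in that direction = a·(0.6428) + b·(-0.7660) = 0.79676.
Apparent dip = arctan|0.79676| = 38.55° (true dip is 56.9°, so apparent ≤ true as expected).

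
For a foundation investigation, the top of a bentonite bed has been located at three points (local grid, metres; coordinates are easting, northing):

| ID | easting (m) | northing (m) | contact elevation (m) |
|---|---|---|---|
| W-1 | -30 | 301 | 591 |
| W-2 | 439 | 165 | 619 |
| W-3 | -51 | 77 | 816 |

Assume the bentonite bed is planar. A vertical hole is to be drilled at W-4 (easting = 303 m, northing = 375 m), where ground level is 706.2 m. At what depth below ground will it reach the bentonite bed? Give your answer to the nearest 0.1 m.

Let the plane be z = a·easting + b·northing + c.
W-2−W-1: 469a − 136b = 28;  W-3−W-1: −21a − 224b = 225.
Solving gives a = −0.22544, b = −0.98333.
Then c = 591 − a·-30 − b·301 = 880.22.
At (303, 375): z_contact = −68.31 − 368.75 + 880.22 = 443.16 m.
Depth below ground = 706.2 − 443.16 = 263.0 m.

263.0 m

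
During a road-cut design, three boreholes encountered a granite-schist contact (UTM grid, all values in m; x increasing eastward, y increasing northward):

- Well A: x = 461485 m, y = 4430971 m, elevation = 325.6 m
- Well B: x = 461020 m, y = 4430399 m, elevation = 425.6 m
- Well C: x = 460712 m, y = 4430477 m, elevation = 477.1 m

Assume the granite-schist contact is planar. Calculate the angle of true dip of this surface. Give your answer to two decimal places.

10.11°

Two edge vectors: Well A→Well B = (-465, -572, 100), Well A→Well C = (-773, -494, 151.5).
Normal n = (Well A→Well B) × (Well A→Well C) = (-37258, -6852.5, -212446).
So ∂z/∂x = −n_x/n_z = −0.17538 and ∂z/∂y = −n_y/n_z = −0.03226.
Gradient magnitude |∇z| = √(a² + b²) = √(0.03076 + 0.00104) = 0.17832.
True dip = arctan(0.17832) = 10.11°, dipping toward E (azimuth ≈ 080°).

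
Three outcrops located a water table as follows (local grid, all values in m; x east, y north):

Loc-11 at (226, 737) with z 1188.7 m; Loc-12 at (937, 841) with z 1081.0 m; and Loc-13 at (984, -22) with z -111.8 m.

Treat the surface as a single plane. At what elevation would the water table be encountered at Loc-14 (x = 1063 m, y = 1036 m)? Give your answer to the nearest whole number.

Let the plane be z = a·x + b·y + c.
Loc-12−Loc-11: 711a + 104b = −107.7;  Loc-13−Loc-11: 758a − 759b = −1300.5.
Solving gives a = −0.35085, b = 1.36305.
Then c = 1188.7 − a·226 − b·737 = 263.43.
At (1063, 1036): z = −373.0 + 1412.1 + 263.43 = 1302.6 m.

1303 m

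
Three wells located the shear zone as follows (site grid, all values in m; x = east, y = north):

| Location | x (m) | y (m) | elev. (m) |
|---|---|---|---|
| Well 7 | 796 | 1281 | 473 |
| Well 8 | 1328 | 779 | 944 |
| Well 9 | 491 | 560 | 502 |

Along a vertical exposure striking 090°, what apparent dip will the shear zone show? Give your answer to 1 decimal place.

Two edge vectors: Well 7→Well 8 = (532, -502, 471), Well 7→Well 9 = (-305, -721, 29).
Normal n = (Well 7→Well 8) × (Well 7→Well 9) = (325033, -159083, -536682).
So ∂z/∂x = −n_x/n_z = 0.60563 and ∂z/∂y = −n_y/n_z = −0.29642.
Unit vector along 090° is (sin 90°, cos 90°) = (1.0000, 0.0000).
Slope in that direction = a·(1.0000) + b·(0.0000) = 0.60563.
Apparent dip = arctan|0.60563| = 31.2° (true dip is 34.0°, so apparent ≤ true as expected).

31.2°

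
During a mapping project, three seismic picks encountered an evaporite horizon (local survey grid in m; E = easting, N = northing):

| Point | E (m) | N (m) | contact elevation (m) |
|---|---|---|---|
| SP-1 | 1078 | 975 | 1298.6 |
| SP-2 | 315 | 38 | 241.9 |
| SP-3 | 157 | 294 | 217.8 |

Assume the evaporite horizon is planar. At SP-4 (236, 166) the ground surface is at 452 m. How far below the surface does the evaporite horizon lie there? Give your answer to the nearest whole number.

222 m

Let the plane be z = a·E + b·N + c.
SP-2−SP-1: −763a − 937b = −1056.7;  SP-3−SP-1: −921a − 681b = −1080.8.
Solving gives a = 0.85358, b = 0.43268.
Then c = 1298.6 − a·1078 − b·975 = −43.42.
At (236, 166): z_contact = 201.4 + 71.8 − 43.42 = 229.9 m.
Depth below ground = 452 − 229.9 = 222 m.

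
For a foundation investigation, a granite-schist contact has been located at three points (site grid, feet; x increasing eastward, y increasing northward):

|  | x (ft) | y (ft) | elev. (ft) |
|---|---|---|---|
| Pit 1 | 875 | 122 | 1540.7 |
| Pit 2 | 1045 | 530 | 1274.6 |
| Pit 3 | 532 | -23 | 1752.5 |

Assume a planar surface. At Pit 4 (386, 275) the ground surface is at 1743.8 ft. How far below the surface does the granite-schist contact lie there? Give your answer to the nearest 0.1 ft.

73.6 ft

Let the plane be z = a·x + b·y + c.
Pit 2−Pit 1: 170a + 408b = −266.1;  Pit 3−Pit 1: −343a − 145b = 211.8.
Solving gives a = −0.414852, b = −0.479351.
Then c = 1540.7 − a·875 − b·122 = 1962.18.
At (386, 275): z_contact = −160.13 − 131.82 + 1962.18 = 1670.22 ft.
Depth below ground = 1743.8 − 1670.22 = 73.6 ft.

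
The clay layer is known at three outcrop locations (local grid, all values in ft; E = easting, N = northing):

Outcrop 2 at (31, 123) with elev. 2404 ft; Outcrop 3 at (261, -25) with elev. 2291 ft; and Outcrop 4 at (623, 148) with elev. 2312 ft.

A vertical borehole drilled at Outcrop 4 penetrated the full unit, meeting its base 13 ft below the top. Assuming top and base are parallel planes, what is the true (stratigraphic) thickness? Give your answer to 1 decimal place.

11.5 ft

Let the plane be z = a·E + b·N + c.
Outcrop 3−Outcrop 2: 230a − 148b = −113;  Outcrop 4−Outcrop 2: 592a + 25b = −92.
Solving gives a = −0.17609, b = 0.48986.
|∇z| = √(a²+b²) = 0.52055, so dip δ = arctan(0.52055) = 27.50°.
True thickness = vertical thickness × cos δ = 13 × cos 27.50° = 11.5 ft.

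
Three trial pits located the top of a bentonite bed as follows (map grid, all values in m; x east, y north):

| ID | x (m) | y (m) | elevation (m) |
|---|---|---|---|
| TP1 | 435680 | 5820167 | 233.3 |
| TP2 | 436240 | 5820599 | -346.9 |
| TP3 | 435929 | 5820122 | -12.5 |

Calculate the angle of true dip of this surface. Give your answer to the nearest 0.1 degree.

Let the plane be z = a·x + b·y + c.
TP2−TP1: 560a + 432b = −580.2;  TP3−TP1: 249a − 45b = −245.8.
Solving gives a = −0.99643, b = −0.05138.
Gradient magnitude |∇z| = √(a² + b²) = √(0.99288 + 0.00264) = 0.99776.
True dip = arctan(0.99776) = 44.9°, dipping toward E (azimuth ≈ 087°).

44.9°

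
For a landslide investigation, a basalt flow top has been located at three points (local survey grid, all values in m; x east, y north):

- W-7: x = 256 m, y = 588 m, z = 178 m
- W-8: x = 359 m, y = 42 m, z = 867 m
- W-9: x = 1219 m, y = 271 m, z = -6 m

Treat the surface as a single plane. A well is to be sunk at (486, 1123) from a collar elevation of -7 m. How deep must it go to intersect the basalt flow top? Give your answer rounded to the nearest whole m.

704 m

Let the plane be z = a·x + b·y + c.
W-8−W-7: 103a − 546b = 689;  W-9−W-7: 963a − 317b = −184.
Solving gives a = −0.64662, b = −1.38389.
Then c = 178 − a·256 − b·588 = 1157.26.
At (486, 1123): z_contact = −314.3 − 1554.1 + 1157.26 = -711.1 m.
Depth below ground = -7 − (-711.1) = 704 m.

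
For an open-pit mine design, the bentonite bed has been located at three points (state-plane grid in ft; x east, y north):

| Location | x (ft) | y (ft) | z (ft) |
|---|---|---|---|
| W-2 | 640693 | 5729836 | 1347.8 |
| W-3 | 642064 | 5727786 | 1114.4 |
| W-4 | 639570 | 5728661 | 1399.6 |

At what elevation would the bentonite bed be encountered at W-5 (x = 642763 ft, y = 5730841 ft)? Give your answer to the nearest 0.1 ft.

Two edge vectors: W-2→W-3 = (1371, -2050, -233.4), W-2→W-4 = (-1123, -1175, 51.8).
Normal n = (W-2→W-3) × (W-2→W-4) = (-380435, 191090.4, -3913075).
So ∂z/∂x = −n_x/n_z = −0.097221495 and ∂z/∂y = −n_y/n_z = 0.048833820.
Intercept c from W-2: 1347.8 + 62289.13 − 279809.78 = −216172.85.
At (642763, 5730841): z = −62490.4 + 279858.9 − 216172.85 = 1195.6 ft.

1195.6 ft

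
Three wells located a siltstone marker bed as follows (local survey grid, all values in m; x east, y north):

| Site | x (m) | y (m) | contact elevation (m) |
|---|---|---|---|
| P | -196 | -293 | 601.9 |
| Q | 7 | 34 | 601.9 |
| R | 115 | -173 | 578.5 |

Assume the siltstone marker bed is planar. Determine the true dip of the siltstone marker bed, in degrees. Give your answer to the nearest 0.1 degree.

6.6°

Let the plane be z = a·x + b·y + c.
Q−P: 203a + 327b = 0;  R−P: 311a + 120b = −23.4.
Solving gives a = −0.09894, b = 0.06142.
Gradient magnitude |∇z| = √(a² + b²) = √(0.00979 + 0.00377) = 0.11646.
True dip = arctan(0.11646) = 6.6°, dipping toward ESE (azimuth ≈ 122°).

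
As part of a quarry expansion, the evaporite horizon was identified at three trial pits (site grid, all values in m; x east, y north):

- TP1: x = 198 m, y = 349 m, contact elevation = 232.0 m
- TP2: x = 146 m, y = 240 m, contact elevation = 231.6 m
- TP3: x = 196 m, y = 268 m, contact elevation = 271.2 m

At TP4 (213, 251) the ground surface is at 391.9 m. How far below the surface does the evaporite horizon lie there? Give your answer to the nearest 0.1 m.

Two edge vectors: TP1→TP2 = (-52, -109, -0.4), TP1→TP3 = (-2, -81, 39.2).
Normal n = (TP1→TP2) × (TP1→TP3) = (-4305.2, 2039.2, 3994).
So ∂z/∂x = −n_x/n_z = 1.07792 and ∂z/∂y = −n_y/n_z = −0.51057.
Intercept c from TP1: 232 − 213.43 + 178.19 = 196.76.
At (213, 251): z_contact = 229.60 − 128.15 + 196.76 = 298.20 m.
Depth below ground = 391.9 − 298.20 = 93.7 m.

93.7 m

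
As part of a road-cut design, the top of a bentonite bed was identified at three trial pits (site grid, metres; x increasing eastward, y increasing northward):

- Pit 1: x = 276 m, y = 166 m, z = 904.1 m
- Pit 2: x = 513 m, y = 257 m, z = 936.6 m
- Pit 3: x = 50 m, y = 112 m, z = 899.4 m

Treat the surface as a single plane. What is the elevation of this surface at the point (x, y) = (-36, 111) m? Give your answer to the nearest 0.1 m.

913.3 m

Two edge vectors: Pit 1→Pit 2 = (237, 91, 32.5), Pit 1→Pit 3 = (-226, -54, -4.7).
Normal n = (Pit 1→Pit 2) × (Pit 1→Pit 3) = (1327.3, -6231.1, 7768).
So ∂z/∂x = −n_x/n_z = −0.17087 and ∂z/∂y = −n_y/n_z = 0.80215.
Intercept c from Pit 1: 904.1 + 47.16 − 133.16 = 818.10.
At (-36, 111): z = 6.2 + 89.0 + 818.10 = 913.3 m.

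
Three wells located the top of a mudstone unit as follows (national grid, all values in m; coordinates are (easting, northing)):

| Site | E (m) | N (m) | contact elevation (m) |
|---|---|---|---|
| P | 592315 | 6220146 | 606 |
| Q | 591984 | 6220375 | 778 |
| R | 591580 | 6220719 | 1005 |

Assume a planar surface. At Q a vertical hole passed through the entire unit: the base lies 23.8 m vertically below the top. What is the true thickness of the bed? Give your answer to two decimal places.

21.88 m

Let the plane be z = a·E + b·N + c.
Q−P: −331a + 229b = 172;  R−P: −735a + 573b = 399.
Solving gives a = −0.33657, b = 0.26461.
|∇z| = √(a²+b²) = 0.42813, so dip δ = arctan(0.42813) = 23.18°.
True thickness = vertical thickness × cos δ = 23.8 × cos 23.18° = 21.88 m.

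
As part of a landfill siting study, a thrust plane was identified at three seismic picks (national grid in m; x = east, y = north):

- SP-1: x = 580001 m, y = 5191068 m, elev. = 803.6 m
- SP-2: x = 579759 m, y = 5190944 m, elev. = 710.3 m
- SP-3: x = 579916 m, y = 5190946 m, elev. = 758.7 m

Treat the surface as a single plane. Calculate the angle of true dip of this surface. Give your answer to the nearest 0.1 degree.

Let the plane be z = a·x + b·y + c.
SP-2−SP-1: −242a − 124b = −93.3;  SP-3−SP-1: −85a − 122b = −44.9.
Solving gives a = 0.30631, b = 0.15462.
Gradient magnitude |∇z| = √(a² + b²) = √(0.09383 + 0.02391) = 0.34312.
True dip = arctan(0.34312) = 18.9°, dipping toward WSW (azimuth ≈ 243°).

18.9°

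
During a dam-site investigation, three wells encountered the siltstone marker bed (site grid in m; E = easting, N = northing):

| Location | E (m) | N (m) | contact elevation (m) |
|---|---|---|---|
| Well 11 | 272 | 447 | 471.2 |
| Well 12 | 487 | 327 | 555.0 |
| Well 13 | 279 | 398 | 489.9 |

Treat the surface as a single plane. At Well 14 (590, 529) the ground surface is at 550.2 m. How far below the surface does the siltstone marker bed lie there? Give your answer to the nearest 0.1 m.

47.0 m

Let the plane be z = a·E + b·N + c.
Well 12−Well 11: 215a − 120b = 83.8;  Well 13−Well 11: 7a − 49b = 18.7.
Solving gives a = 0.19208, b = −0.35419.
Then c = 471.2 − a·272 − b·447 = 577.28.
At (590, 529): z_contact = 113.33 − 187.37 + 577.28 = 503.24 m.
Depth below ground = 550.2 − 503.24 = 47.0 m.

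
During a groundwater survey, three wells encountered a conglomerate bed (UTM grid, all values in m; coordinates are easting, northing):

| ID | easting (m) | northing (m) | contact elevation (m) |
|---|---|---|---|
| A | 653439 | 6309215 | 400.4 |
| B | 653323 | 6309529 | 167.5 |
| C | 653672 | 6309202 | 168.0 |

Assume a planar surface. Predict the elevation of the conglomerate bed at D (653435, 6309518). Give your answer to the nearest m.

Let the plane be z = a·easting + b·northing + c.
B−A: −116a + 314b = −232.9;  C−A: 233a − 13b = −232.4.
Solving gives a = −1.06067072, b = −1.13355989.
Then c = 400.4 − a·653439 − b·6309215 = 7845357.05.
At (653435, 6309518): z = −693079.4 − 7152216.5 + 7845357.05 = 61.2 m.

61 m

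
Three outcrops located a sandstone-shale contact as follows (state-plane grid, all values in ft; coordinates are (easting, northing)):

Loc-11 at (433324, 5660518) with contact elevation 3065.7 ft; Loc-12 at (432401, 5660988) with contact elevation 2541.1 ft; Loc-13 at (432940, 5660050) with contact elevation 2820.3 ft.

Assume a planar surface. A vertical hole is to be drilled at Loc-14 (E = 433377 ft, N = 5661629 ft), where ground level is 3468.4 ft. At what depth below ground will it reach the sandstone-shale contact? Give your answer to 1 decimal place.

326.0 ft

Two edge vectors: Loc-11→Loc-12 = (-923, 470, -524.6), Loc-11→Loc-13 = (-384, -468, -245.4).
Normal n = (Loc-11→Loc-12) × (Loc-11→Loc-13) = (-360850.8, -25057.8, 612444).
So ∂z/∂E = −n_x/n_z = 0.589198033 and ∂z/∂N = −n_y/n_z = 0.040914435.
Intercept c from Loc-11: 3065.7 − 255313.65 − 231596.89 = −483844.84.
At (433377, 5661629): z_contact = 255344.88 + 231642.35 − 483844.84 = 3142.38 ft.
Depth below ground = 3468.4 − 3142.38 = 326.0 ft.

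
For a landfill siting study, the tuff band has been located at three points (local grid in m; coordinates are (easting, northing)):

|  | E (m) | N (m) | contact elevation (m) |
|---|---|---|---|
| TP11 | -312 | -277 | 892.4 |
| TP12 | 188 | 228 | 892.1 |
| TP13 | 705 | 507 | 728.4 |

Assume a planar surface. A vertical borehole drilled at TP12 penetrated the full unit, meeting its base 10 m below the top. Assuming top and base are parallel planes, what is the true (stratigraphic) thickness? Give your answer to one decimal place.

7.2 m

Let the plane be z = a·E + b·N + c.
TP12−TP11: 500a + 505b = −0.3;  TP13−TP11: 1017a + 784b = −164.
Solving gives a = −0.67924, b = 0.67192.
|∇z| = √(a²+b²) = 0.95542, so dip δ = arctan(0.95542) = 43.69°.
True thickness = vertical thickness × cos δ = 10 × cos 43.69° = 7.2 m.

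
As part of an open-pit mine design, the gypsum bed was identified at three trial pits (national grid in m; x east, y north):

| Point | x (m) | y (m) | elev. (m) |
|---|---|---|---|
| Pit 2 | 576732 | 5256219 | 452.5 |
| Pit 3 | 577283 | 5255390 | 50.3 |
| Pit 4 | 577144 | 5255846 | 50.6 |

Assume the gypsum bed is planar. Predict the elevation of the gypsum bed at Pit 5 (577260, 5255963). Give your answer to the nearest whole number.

Let the plane be z = a·x + b·y + c.
Pit 3−Pit 2: 551a − 829b = −402.2;  Pit 4−Pit 2: 412a − 373b = −401.9.
Solving gives a = −1.34647675, b = −0.40978129.
Then c = 452.5 − a·576732 − b·5256219 = 2930908.93.
At (577260, 5255963): z = −777267.2 − 2153795.3 + 2930908.93 = -153.5 m.

-154 m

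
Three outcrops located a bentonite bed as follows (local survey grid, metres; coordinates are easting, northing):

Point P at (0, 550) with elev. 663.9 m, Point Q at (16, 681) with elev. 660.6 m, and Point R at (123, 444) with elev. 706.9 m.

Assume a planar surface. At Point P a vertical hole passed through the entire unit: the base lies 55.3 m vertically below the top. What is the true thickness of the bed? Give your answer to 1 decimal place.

52.9 m

Let the plane be z = a·easting + b·northing + c.
Point Q−Point P: 16a + 131b = −3.3;  Point R−Point P: 123a − 106b = 43.
Solving gives a = 0.29666, b = −0.06142.
|∇z| = √(a²+b²) = 0.30295, so dip δ = arctan(0.30295) = 16.85°.
True thickness = vertical thickness × cos δ = 55.3 × cos 16.85° = 52.9 m.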